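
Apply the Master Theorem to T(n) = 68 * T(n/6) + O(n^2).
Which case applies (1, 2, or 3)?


The Master Theorem: T(n) = a*T(n/b) + O(n^c)
  a = 68, b = 6, c = 2
log_b(a) = log_6(68) ~ 2.355
Compare b^c with a: 6^2 = 36 < 68, so c < log_b(a).
Since c < log_b(a), Case 1 applies.
T(n) = O(n^(log_6 68)) ~ O(n^2.355)
Master Theorem case = 1


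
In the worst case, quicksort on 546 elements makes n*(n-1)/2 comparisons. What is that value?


Sum of comparisons per partition:
545 + 544 + ... + 1 + 0
= 546 * (546 - 1) / 2
= 546 * 545 / 2
= 148785


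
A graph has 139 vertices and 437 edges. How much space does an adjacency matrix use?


Adjacency matrix: V x V grid of entries
Space = V^2 = 139^2 = 139 * 139 = 19321


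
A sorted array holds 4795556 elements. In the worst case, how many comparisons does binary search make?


Halving sequence: 4795556 -> 2397778 -> 1198889 -> 599444 -> 299722 -> 149861 -> 74930 -> 37465 -> 18732 -> 9366 -> 4683 -> 2341 -> 1170 -> 585 -> 292 -> 146 -> 73 -> 36 -> 18 -> 9 -> 4 -> 2 -> 1
Number of halvings = 22
Max comparisons = 22 + 1 = 23


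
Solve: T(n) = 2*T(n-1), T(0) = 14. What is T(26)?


Unrolling:
T(26) = 2*T(25) = 2^2*T(24) = ... = 2^26*T(0)
= 2^26 * 14
= 67108864 * 14 = 939524096


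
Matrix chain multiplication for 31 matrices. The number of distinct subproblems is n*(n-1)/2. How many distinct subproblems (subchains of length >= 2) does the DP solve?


Subproblems are indexed by (i, j) where i < j.
Number of such pairs = n*(n-1)/2
= 31 * 30 / 2
= 465


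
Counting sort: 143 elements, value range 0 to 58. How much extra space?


n = 143 (output array)
k = 59 (count array for 59 distinct values)
Extra space = 143 + 59 = 202


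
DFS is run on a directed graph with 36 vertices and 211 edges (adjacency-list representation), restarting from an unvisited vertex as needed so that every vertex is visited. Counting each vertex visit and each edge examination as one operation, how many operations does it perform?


A full DFS traversal processes each vertex exactly once (push/pop on stack).
Each directed edge is examined once.
V = 36, E = 211
V + E = 247


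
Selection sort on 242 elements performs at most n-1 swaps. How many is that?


Each of the 241 passes places one element in its final position.
Pass 1: swap minimum into position 0
Pass 2: swap minimum of remaining into position 1
...
Pass 241: last two elements, one swap
Maximum swaps = 242 - 1 = 241


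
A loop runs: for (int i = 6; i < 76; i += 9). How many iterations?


Loop starts at i = 6, increments by 9, stops when i >= 76.
Number of iterations = ceil((76 - 6) / 9)
= ceil(70 / 9)
= 8


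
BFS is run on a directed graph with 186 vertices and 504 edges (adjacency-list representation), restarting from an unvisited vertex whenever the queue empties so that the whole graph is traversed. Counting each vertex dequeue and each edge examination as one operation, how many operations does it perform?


A full BFS traversal dequeues each vertex exactly once and examines each directed edge exactly once.
V = 186 (vertex processing cost)
E = 504 (edge examination cost)
Total operations proportional to V + E = 186 + 504 = 690


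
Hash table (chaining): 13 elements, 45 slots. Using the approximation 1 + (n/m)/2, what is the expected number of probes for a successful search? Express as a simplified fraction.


Computing expected probes:
alpha = 13/45
= 1 + alpha/2
= 1 + 13/(2*45)
= (2*45 + 13) / (2*45)
= 103/90


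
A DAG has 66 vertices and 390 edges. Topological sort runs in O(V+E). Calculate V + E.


V = 66 (vertex processing)
E = 390 (edge processing)
V + E = 66 + 390 = 456


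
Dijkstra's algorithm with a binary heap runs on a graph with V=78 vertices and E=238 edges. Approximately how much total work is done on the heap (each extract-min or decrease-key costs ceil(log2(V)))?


Dijkstra with a binary heap: each vertex is extracted once, each edge may relax once.
Each heap operation costs O(log V).
V + E = 78 + 238 = 316
ceil(log2(78)) = 7 (since 2^6 = 64 < 78 <= 128 = 2^7)
Total heap work = (V+E) * ceil(log2(V)) = 316 * 7 = 2212


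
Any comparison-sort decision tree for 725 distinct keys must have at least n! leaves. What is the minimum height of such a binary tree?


A binary decision tree of height h has at most 2^h leaves and needs at least n! of them, so h >= ceil(log2(n!)).
725! is far too large to multiply out, so use Stirling's series:
  ln(n!) ~ n ln n - n + (1/2) ln(2 pi n) + 1/(12n)  (error below 1/(360 n^3), negligible here)
  ln(725) = 6.5861717
  n ln n = 725 * 6.5861717 = 4774.9745
  (1/2) ln(2 pi * 725) = (1/2) ln(4555.3093) = 4.2120
  1/(12*725) = 0.0001
  ln(725!) ~ 4774.9745 - 725 + 4.2120 + 0.0001 = 4054.1866
Convert to base 2: log2(725!) = 4054.1866 / ln 2 = 4054.1866 / 0.69314718 = 5848.9549
ceil(5848.9549) = 5849


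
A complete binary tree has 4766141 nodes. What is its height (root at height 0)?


In a complete binary tree, level k holds nodes 2^k .. 2^(k+1)-1 (1-indexed).
Height = floor(log2(n)) = floor(log2(4766141)) = 22
Check: 2^22 = 4194304 <= 4766141 < 8388608 = 2^23


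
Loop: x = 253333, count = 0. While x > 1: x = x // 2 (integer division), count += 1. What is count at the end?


The variable x halves each step:
x = 253333 -> 126666 -> 63333 -> 31666 -> 15833 -> 7916 -> 3958 -> 1979 -> 989 -> 494 -> 247 -> 123 -> 61 -> 30 -> 15 -> 7 -> 3 -> 1
Number of halvings = floor(log2(253333)) = 17


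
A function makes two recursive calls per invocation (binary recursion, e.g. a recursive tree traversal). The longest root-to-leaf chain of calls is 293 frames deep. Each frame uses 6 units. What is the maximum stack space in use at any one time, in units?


Binary recursion: the two calls run one after the other, so only one root-to-leaf chain of frames is on the stack at a time.
Maximum depth (longest chain) = 293 frames
Each frame = 6 units
Max stack space = 293 * 6 = 1758


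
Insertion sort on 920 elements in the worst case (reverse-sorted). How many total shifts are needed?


In the worst case (reverse-sorted), each element shifts past all previous:
  Element 1: 1 shifts
  Element 2: 2 shifts
  Element 3: 3 shifts
  Element 4: 4 shifts
  Element 5: 5 shifts
  ...
  Element 919: 919 shifts
Total = 1 + 2 + ... + 919
= 920*(920-1)/2 = 422740


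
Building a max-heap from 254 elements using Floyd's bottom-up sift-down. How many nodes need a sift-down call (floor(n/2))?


In a heap of 254 elements (0-indexed array):
  Last element index: 253
  Parent of last element: floor((253 - 1) / 2) = 126
  Internal nodes: indices 0 to 126
  Count = floor(254/2) = 127


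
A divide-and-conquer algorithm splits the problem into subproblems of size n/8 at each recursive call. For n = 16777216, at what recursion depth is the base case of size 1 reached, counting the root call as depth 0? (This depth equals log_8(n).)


At each depth, the problem size is divided by 8:
  Depth 0: problem size = 16777216
  Depth 1: problem size = 2097152
  Depth 2: problem size = 262144
  Depth 3: problem size = 32768
  Depth 4: problem size = 4096
  Depth 5: problem size = 512
  Depth 6: problem size = 64
  Depth 7: problem size = 8
  Depth 8: problem size = 1 (base case)
The base case is reached at depth log_8(16777216) = 8 (the tree has 9 levels counting depth 0, but the depth asked for is 8).
Recursion depth = 8


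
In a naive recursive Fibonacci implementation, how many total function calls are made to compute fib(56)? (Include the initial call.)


Let C(m) = total calls to evaluate fib(m). Then C(0)=C(1)=1, and
C(m) = 1 + C(m-1) + C(m-2) for m >= 2.
Build the table (each entry = 1 + previous two):
  C(0) = 1
  C(1) = 1
  C(2) = 1 + 1 + 1 = 3
  C(3) = 1 + 3 + 1 = 5
  C(4) = 1 + 5 + 3 = 9
  C(5) = 1 + 9 + 5 = 15
  C(6) = 1 + 15 + 9 = 25
  C(7) = 1 + 25 + 15 = 41
  C(8) = 1 + 41 + 25 = 67
  C(9) = 1 + 67 + 41 = 109
  C(10) = 1 + 109 + 67 = 177
  C(11) = 1 + 177 + 109 = 287
  C(12) = 1 + 287 + 177 = 465
  C(13) = 1 + 465 + 287 = 753
  C(14) = 1 + 753 + 465 = 1219
  C(15) = 1 + 1219 + 753 = 1973
  C(16) = 1 + 1973 + 1219 = 3193
  C(17) = 1 + 3193 + 1973 = 5167
  C(18) = 1 + 5167 + 3193 = 8361
  C(19) = 1 + 8361 + 5167 = 13529
  C(20) = 1 + 13529 + 8361 = 21891
  C(21) = 1 + 21891 + 13529 = 35421
  C(22) = 1 + 35421 + 21891 = 57313
  C(23) = 1 + 57313 + 35421 = 92735
  C(24) = 1 + 92735 + 57313 = 150049
  C(25) = 1 + 150049 + 92735 = 242785
  C(26) = 1 + 242785 + 150049 = 392835
  C(27) = 1 + 392835 + 242785 = 635621
  C(28) = 1 + 635621 + 392835 = 1028457
  C(29) = 1 + 1028457 + 635621 = 1664079
  C(30) = 1 + 1664079 + 1028457 = 2692537
  C(31) = 1 + 2692537 + 1664079 = 4356617
  C(32) = 1 + 4356617 + 2692537 = 7049155
  C(33) = 1 + 7049155 + 4356617 = 11405773
  C(34) = 1 + 11405773 + 7049155 = 18454929
  C(35) = 1 + 18454929 + 11405773 = 29860703
  C(36) = 1 + 29860703 + 18454929 = 48315633
  C(37) = 1 + 48315633 + 29860703 = 78176337
  C(38) = 1 + 78176337 + 48315633 = 126491971
  C(39) = 1 + 126491971 + 78176337 = 204668309
  C(40) = 1 + 204668309 + 126491971 = 331160281
  C(41) = 1 + 331160281 + 204668309 = 535828591
  C(42) = 1 + 535828591 + 331160281 = 866988873
  C(43) = 1 + 866988873 + 535828591 = 1402817465
  C(44) = 1 + 1402817465 + 866988873 = 2269806339
  C(45) = 1 + 2269806339 + 1402817465 = 3672623805
  C(46) = 1 + 3672623805 + 2269806339 = 5942430145
  C(47) = 1 + 5942430145 + 3672623805 = 9615053951
  C(48) = 1 + 9615053951 + 5942430145 = 15557484097
  C(49) = 1 + 15557484097 + 9615053951 = 25172538049
  C(50) = 1 + 25172538049 + 15557484097 = 40730022147
  C(51) = 1 + 40730022147 + 25172538049 = 65902560197
  C(52) = 1 + 65902560197 + 40730022147 = 106632582345
  C(53) = 1 + 106632582345 + 65902560197 = 172535142543
  C(54) = 1 + 172535142543 + 106632582345 = 279167724889
  C(55) = 1 + 279167724889 + 172535142543 = 451702867433
  C(56) = 1 + 451702867433 + 279167724889 = 730870592323
Total calls for fib(56) = 730870592323


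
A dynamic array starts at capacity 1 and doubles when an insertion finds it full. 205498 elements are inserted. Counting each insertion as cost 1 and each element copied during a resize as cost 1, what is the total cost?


n = 205498
Insertion costs: 205498
Resizes copy 1, 2, 4, ... up to the largest power of 2 that is <= n-1 = 205497, i.e. 131072.
Copy costs = 1 + 2 + 4 + 8 + 16 + 32 + 64 + 128 + 256 + 512 + 1024 + 2048 + 4096 + 8192 + 16384 + 32768 + 65536 + 131072 = 262143
Total = 205498 + 262143 = 467641


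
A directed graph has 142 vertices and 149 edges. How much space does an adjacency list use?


Adjacency list: one list head per vertex + one entry per edge
Vertex heads: 142
Edge entries: 149
Total = 142 + 149 = 291


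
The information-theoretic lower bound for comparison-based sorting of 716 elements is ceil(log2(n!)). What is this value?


A binary decision tree of height h has at most 2^h leaves and needs at least n! of them, so h >= ceil(log2(n!)).
716! is far too large to multiply out, so use Stirling's series:
  ln(n!) ~ n ln n - n + (1/2) ln(2 pi n) + 1/(12n)  (error below 1/(360 n^3), negligible here)
  ln(716) = 6.5736802
  n ln n = 716 * 6.5736802 = 4706.7550
  (1/2) ln(2 pi * 716) = (1/2) ln(4498.7607) = 4.2058
  1/(12*716) = 0.0001
  ln(716!) ~ 4706.7550 - 716 + 4.2058 + 0.0001 = 3994.9609
Convert to base 2: log2(716!) = 3994.9609 / ln 2 = 3994.9609 / 0.69314718 = 5763.5103
ceil(5763.5103) = 5764


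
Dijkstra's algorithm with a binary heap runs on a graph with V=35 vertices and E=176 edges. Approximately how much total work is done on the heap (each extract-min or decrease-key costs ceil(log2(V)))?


Dijkstra with a binary heap: each vertex is extracted once, each edge may relax once.
Each heap operation costs O(log V).
V + E = 35 + 176 = 211
ceil(log2(35)) = 6 (since 2^5 = 32 < 35 <= 64 = 2^6)
Total heap work = (V+E) * ceil(log2(V)) = 211 * 6 = 1266


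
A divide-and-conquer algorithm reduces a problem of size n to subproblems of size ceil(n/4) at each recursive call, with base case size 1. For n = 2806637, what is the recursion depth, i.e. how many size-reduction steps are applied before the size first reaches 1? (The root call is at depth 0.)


Each step divides the size by 4 (rounding up); after k steps the size is ceil(n/4^k), which equals 1 exactly when 4^k >= n.
So the depth is the smallest k with 4^k >= 2806637, i.e. ceil(log_4(2806637)).
4^10 = 1048576 < 2806637 <= 4194304 = 4^11
Recursion depth = 11


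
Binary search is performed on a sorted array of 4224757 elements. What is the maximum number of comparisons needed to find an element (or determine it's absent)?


Binary search halves the search space each comparison:
  Step 1: search space = 4224757 -> 2112378
  Step 2: search space = 2112378 -> 1056189
  Step 3: search space = 1056189 -> 528094
  Step 4: search space = 528094 -> 264047
  Step 5: search space = 264047 -> 132023
  Step 6: search space = 132023 -> 66011
  Step 7: search space = 66011 -> 33005
  Step 8: search space = 33005 -> 16502
  Step 9: search space = 16502 -> 8251
  Step 10: search space = 8251 -> 4125
  Step 11: search space = 4125 -> 2062
  Step 12: search space = 2062 -> 1031
  Step 13: search space = 1031 -> 515
  Step 14: search space = 515 -> 257
  Step 15: search space = 257 -> 128
  Step 16: search space = 128 -> 64
  Step 17: search space = 64 -> 32
  Step 18: search space = 32 -> 16
  Step 19: search space = 16 -> 8
  Step 20: search space = 8 -> 4
  Step 21: search space = 4 -> 2
  Step 22: search space = 2 -> 1
  Step 23: search space = 1 (final check)
Maximum comparisons = floor(log2(4224757)) + 1 = 22 + 1 = 23


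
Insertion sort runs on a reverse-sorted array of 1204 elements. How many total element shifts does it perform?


Sum of shifts = 1 + 2 + 3 + ... + 1203
= 1204 * 1203 / 2
= 1448412 / 2
= 724206


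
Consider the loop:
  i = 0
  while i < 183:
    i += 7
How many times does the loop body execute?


Starting at i = 0, each iteration adds 7.
Iterations until i >= 183:
  Iteration 1: i = 0 -> i = 7
  Iteration 2: i = 7 -> i = 14
  Iteration 3: i = 14 -> i = 21
  Iteration 4: i = 21 -> i = 28
  Iteration 5: i = 28 -> i = 35
  Iteration 6: i = 35 -> i = 42
  Iteration 7: i = 42 -> i = 49
  Iteration 8: i = 49 -> i = 56
  ... continuing ...
Total iterations = ceil(183/7) = 27


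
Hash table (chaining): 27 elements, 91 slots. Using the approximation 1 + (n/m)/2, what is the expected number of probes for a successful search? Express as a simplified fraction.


Computing expected probes:
alpha = 27/91
= 1 + alpha/2
= 1 + 27/(2*91)
= (2*91 + 27) / (2*91)
= 209/182


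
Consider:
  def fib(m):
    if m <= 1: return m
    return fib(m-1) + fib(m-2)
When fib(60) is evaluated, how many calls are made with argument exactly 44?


Let N(m) = number of times fib(m) is called while evaluating fib(60).
N(60) = 1 (the initial call).
N(59) = 1 (only fib(60) calls it).
For 1 <= m <= 58: fib(m) is called by fib(m+1) and fib(m+2), so
  N(m) = N(m+1) + N(m+2).
fib(0) is called only by fib(2), so N(0) = N(2).
Walk down from m=60:
  N(60)=1, N(59)=1, N(58)=2, N(57)=3, N(56)=5, N(55)=8, N(54)=13, N(53)=21, N(52)=34, N(51)=55, N(50)=89, N(49)=144, N(48)=233, N(47)=377, N(46)=610, N(45)=987, N(44)=1597
N(44) = 1597


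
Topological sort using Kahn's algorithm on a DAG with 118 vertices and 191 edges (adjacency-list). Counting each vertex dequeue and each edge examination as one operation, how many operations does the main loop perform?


Kahn's algorithm:
  1. Compute in-degrees: O(V + E)
  2. Process queue: each vertex dequeued once (O(V))
     each edge examined once (O(E))
Total = V + E = 118 + 191 = 309


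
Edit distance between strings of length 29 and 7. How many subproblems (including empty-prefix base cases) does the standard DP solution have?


The table includes base cases (empty prefixes).
Rows: (m+1) = 30
Columns: (n+1) = 8
Total = 30 * 8 = 240


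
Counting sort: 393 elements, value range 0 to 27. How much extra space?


n = 393 (output array)
k = 28 (count array for 28 distinct values)
Extra space = 393 + 28 = 421


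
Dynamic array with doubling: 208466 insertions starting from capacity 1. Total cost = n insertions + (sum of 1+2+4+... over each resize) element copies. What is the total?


n = 208466
Insertion costs: 208466
Resizes copy 1, 2, 4, ... up to the largest power of 2 that is <= n-1 = 208465, i.e. 131072.
Copy costs = 1 + 2 + 4 + 8 + 16 + 32 + 64 + 128 + 256 + 512 + 1024 + 2048 + 4096 + 8192 + 16384 + 32768 + 65536 + 131072 = 262143
Total = 208466 + 262143 = 470609


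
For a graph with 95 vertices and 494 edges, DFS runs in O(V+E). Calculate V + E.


A full DFS traversal visits each vertex once and examines each edge once.
V = 95
E = 494
Sum = 95 + 494 = 589


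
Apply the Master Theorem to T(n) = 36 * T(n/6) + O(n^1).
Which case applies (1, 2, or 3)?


The Master Theorem: T(n) = a*T(n/b) + O(n^c)
  a = 36, b = 6, c = 1
log_b(a) = log_6(36) = 2
Compare b^c with a: 6^1 = 6 < 36, so c < log_b(a).
Since c < log_b(a), Case 1 applies.
T(n) = O(n^(log_6 36)) = O(n^2)
Master Theorem case = 1


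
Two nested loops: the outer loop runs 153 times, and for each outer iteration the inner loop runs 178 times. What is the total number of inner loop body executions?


Outer loop: 153 iterations
Inner loop: 178 iterations per outer iteration
Total = 153 * 178 = 27234


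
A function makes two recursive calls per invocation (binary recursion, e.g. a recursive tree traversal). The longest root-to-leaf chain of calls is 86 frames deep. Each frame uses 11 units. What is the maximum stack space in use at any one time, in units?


Binary recursion: the two calls run one after the other, so only one root-to-leaf chain of frames is on the stack at a time.
Maximum depth (longest chain) = 86 frames
Each frame = 11 units
Max stack space = 86 * 11 = 946


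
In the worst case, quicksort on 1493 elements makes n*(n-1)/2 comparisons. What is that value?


Sum of comparisons per partition:
1492 + 1491 + ... + 1 + 0
= 1493 * (1493 - 1) / 2
= 1493 * 1492 / 2
= 1113778


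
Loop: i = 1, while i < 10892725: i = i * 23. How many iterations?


i multiplies by 23 each step:
i = 1 -> 23 -> 529 -> 12167 -> 279841 -> 6436343 -> 148035889 (stop)
Iterations = ceil(log_23(10892725)) = 6


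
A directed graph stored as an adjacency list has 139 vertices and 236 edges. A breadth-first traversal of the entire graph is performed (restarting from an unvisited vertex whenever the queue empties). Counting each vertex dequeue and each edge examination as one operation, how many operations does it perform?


A full BFS traversal dequeues each vertex once and examines each edge once.
Vertex visits: 139
Edge visits: 236
V + E = 139 + 236 = 375


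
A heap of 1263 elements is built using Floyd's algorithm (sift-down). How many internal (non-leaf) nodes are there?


Leaf nodes occupy roughly half the array.
Sift-down is called for each internal node, starting from the last one.
Internal nodes = floor(n/2) = floor(1263/2) = 631


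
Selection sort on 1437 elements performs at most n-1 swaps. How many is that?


Each of the 1436 passes places one element in its final position.
Pass 1: swap minimum into position 0
Pass 2: swap minimum of remaining into position 1
...
Pass 1436: last two elements, one swap
Maximum swaps = 1437 - 1 = 1436


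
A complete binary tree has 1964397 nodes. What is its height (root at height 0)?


In a complete binary tree, level k holds nodes 2^k .. 2^(k+1)-1 (1-indexed).
Height = floor(log2(n)) = floor(log2(1964397)) = 20
Check: 2^20 = 1048576 <= 1964397 < 2097152 = 2^21


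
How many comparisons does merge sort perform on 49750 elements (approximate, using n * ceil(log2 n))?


Recursion depth: ceil(log2(49750)) = 16
Each recursion level merges n = 49750 elements
Total = 49750 * 16 = 796000


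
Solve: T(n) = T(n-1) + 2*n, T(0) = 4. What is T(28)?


Expanding the recurrence:
T(28) = T(27) + 2*28
       = T(26) + 2*27 + 2*28
       ...
       = T(0) + 2*(1 + 2 + ... + 28)
       = 4 + 2 * 28*29/2
       = 4 + 2 * 406
       = 4 + 812 = 816


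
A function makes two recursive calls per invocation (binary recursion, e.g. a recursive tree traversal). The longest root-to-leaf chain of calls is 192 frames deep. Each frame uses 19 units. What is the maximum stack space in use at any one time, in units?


Binary recursion: the two calls run one after the other, so only one root-to-leaf chain of frames is on the stack at a time.
Maximum depth (longest chain) = 192 frames
Each frame = 19 units
Max stack space = 192 * 19 = 3648


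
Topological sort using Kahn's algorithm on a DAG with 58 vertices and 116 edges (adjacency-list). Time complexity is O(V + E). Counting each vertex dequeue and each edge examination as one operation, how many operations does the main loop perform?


Kahn's algorithm:
  1. Compute in-degrees: O(V + E)
  2. Process queue: each vertex dequeued once (O(V))
     each edge examined once (O(E))
Total = V + E = 58 + 116 = 174


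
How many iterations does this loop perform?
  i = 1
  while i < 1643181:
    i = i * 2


The loop variable doubles each iteration:
i = 1 -> 2 -> 4 -> 8 -> 16 -> 32 -> 64 -> 128 -> 256 -> 512 -> 1024 -> 2048 -> 4096 -> 8192 -> 16384 -> 32768 -> 65536 -> 131072 -> 262144 -> 524288 -> 1048576 -> 2097152 (stop, 2097152 >= 1643181)
Number of doublings = ceil(log2(1643181)) = 21


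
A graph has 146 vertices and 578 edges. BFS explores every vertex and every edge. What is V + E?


A full BFS traversal dequeues each vertex once and examines each edge once.
Vertex visits: 146
Edge visits: 578
V + E = 146 + 578 = 724


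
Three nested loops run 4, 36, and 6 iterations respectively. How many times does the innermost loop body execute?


Loop 1 (outermost): 4 iterations
Loop 2 (middle): 36 iterations per outer
Loop 3 (innermost): 6 iterations per middle
Total = 4 * 36 * 6 = 864


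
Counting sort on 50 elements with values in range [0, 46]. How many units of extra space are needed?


Output array size: 50 (to store sorted result)
Count array size: 47 (one slot per possible value, range 0 to 46)
Total extra space = 50 + 47 = 97


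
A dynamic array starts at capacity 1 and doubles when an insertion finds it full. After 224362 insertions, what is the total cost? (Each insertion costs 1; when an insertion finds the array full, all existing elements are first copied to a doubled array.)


Insertion cost: 224362 (one per element)
Resizes occur just before inserting elements 2, 3, 5, 9, ...
Elements copied at each resize: 1 + 2 + 4 + 8 + 16 + 32 + 64 + 128 + 256 + 512 + 1024 + 2048 + 4096 + 8192 + 16384 + 32768 + 65536 + 131072
Sum of copies = 262143 (geometric series: 2^k - 1)
Total = 224362 + 262143 = 486505


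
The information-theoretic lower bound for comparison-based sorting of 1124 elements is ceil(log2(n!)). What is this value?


A binary decision tree of height h has at most 2^h leaves and needs at least n! of them, so h >= ceil(log2(n!)).
1124! is far too large to multiply out, so use Stirling's series:
  ln(n!) ~ n ln n - n + (1/2) ln(2 pi n) + 1/(12n)  (error below 1/(360 n^3), negligible here)
  ln(1124) = 7.0246490
  n ln n = 1124 * 7.0246490 = 7895.7055
  (1/2) ln(2 pi * 1124) = (1/2) ln(7062.3003) = 4.4313
  1/(12*1124) = 0.0001
  ln(1124!) ~ 7895.7055 - 1124 + 4.4313 + 0.0001 = 6776.1369
Convert to base 2: log2(1124!) = 6776.1369 / ln 2 = 6776.1369 / 0.69314718 = 9775.8991
ceil(9775.8991) = 9776


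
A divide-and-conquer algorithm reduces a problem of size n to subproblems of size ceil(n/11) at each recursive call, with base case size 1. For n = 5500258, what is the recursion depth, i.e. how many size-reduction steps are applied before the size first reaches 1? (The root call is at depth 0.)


Each step divides the size by 11 (rounding up); after k steps the size is ceil(n/11^k), which equals 1 exactly when 11^k >= n.
So the depth is the smallest k with 11^k >= 5500258, i.e. ceil(log_11(5500258)).
11^6 = 1771561 < 5500258 <= 19487171 = 11^7
Recursion depth = 7


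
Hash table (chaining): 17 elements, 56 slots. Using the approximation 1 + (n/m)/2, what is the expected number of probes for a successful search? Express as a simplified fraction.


Computing expected probes:
alpha = 17/56
= 1 + alpha/2
= 1 + 17/(2*56)
= (2*56 + 17) / (2*56)
= 129/112


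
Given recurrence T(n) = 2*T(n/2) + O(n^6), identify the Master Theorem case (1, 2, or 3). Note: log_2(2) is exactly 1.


Master Theorem parameters: a=2, b=2, c=6
log_b(a) = 1
Compare b^c with a: 2^6 = 64 > 2, so c > log_b(a).
Comparing c=6 vs log_b(a)=1:
6 > 1 => Case 3
Result: T(n) = O(n^6)
Master Theorem case = 3


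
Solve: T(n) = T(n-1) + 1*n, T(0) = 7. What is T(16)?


Expanding the recurrence:
T(16) = T(15) + 1*16
       = T(14) + 1*15 + 1*16
       ...
       = T(0) + 1*(1 + 2 + ... + 16)
       = 7 + 1 * 16*17/2
       = 7 + 1 * 136
       = 7 + 136 = 143


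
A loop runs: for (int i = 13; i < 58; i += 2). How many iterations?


Loop starts at i = 13, increments by 2, stops when i >= 58.
Number of iterations = ceil((58 - 13) / 2)
= ceil(45 / 2)
= 23


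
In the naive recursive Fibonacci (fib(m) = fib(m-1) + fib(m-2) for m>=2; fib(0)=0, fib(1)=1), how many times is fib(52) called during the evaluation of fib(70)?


Let N(m) = number of times fib(m) is called while evaluating fib(70).
N(70) = 1 (the initial call).
N(69) = 1 (only fib(70) calls it).
For 1 <= m <= 68: fib(m) is called by fib(m+1) and fib(m+2), so
  N(m) = N(m+1) + N(m+2).
fib(0) is called only by fib(2), so N(0) = N(2).
Walk down from m=70:
  N(70)=1, N(69)=1, N(68)=2, N(67)=3, N(66)=5, N(65)=8, N(64)=13, N(63)=21, N(62)=34, N(61)=55, N(60)=89, N(59)=144, N(58)=233, N(57)=377, N(56)=610, N(55)=987, N(54)=1597, N(53)=2584, N(52)=4181
N(52) = 4181


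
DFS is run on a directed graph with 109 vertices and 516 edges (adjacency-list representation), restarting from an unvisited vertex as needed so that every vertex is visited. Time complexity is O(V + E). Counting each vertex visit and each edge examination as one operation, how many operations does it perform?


A full DFS traversal processes each vertex exactly once (push/pop on stack).
Each directed edge is examined once.
V = 109, E = 516
V + E = 625


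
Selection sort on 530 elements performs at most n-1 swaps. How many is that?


Each of the 529 passes places one element in its final position.
Pass 1: swap minimum into position 0
Pass 2: swap minimum of remaining into position 1
...
Pass 529: last two elements, one swap
Maximum swaps = 530 - 1 = 529


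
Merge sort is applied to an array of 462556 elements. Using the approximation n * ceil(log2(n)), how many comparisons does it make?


Merge sort divides the array into halves recursively.
Number of levels = ceil(log2(462556)) = 19
At each level, approximately n = 462556 comparisons are needed for merging.
Total comparisons ~ n * ceil(log2(n)) = 462556 * 19 = 8788564


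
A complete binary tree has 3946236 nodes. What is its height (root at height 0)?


In a complete binary tree, level k holds nodes 2^k .. 2^(k+1)-1 (1-indexed).
Height = floor(log2(n)) = floor(log2(3946236)) = 21
Check: 2^21 = 2097152 <= 3946236 < 4194304 = 2^22


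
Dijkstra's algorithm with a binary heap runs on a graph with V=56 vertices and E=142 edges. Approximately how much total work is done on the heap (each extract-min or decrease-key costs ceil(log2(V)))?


Dijkstra with a binary heap: each vertex is extracted once, each edge may relax once.
Each heap operation costs O(log V).
V + E = 56 + 142 = 198
ceil(log2(56)) = 6 (since 2^5 = 32 < 56 <= 64 = 2^6)
Total heap work = (V+E) * ceil(log2(V)) = 198 * 6 = 1188


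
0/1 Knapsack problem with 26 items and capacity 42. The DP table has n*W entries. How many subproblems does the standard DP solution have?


The DP table is indexed by (item, capacity).
Rows: 26 items
Columns: 42 capacity values (1 to W)
Total subproblems = 26 * 42 = 1092


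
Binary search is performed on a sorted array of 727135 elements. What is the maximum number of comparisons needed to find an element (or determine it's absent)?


Binary search halves the search space each comparison:
  Step 1: search space = 727135 -> 363567
  Step 2: search space = 363567 -> 181783
  Step 3: search space = 181783 -> 90891
  Step 4: search space = 90891 -> 45445
  Step 5: search space = 45445 -> 22722
  Step 6: search space = 22722 -> 11361
  Step 7: search space = 11361 -> 5680
  Step 8: search space = 5680 -> 2840
  Step 9: search space = 2840 -> 1420
  Step 10: search space = 1420 -> 710
  Step 11: search space = 710 -> 355
  Step 12: search space = 355 -> 177
  Step 13: search space = 177 -> 88
  Step 14: search space = 88 -> 44
  Step 15: search space = 44 -> 22
  Step 16: search space = 22 -> 11
  Step 17: search space = 11 -> 5
  Step 18: search space = 5 -> 2
  Step 19: search space = 2 -> 1
  Step 20: search space = 1 (final check)
Maximum comparisons = floor(log2(727135)) + 1 = 19 + 1 = 20


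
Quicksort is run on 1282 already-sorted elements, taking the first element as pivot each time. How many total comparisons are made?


Sum of comparisons per partition:
1281 + 1280 + ... + 1 + 0
= 1282 * (1282 - 1) / 2
= 1282 * 1281 / 2
= 821121


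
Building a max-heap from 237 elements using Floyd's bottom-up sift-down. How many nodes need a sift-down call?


In a heap of 237 elements (0-indexed array):
  Last element index: 236
  Parent of last element: floor((236 - 1) / 2) = 117
  Internal nodes: indices 0 to 117
  Count = floor(237/2) = 118


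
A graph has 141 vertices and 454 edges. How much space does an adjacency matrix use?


Adjacency matrix: V x V grid of entries
Space = V^2 = 141^2 = 141 * 141 = 19881


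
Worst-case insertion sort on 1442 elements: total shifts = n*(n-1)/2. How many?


Sum of shifts = 1 + 2 + 3 + ... + 1441
= 1442 * 1441 / 2
= 2077922 / 2
= 1038961


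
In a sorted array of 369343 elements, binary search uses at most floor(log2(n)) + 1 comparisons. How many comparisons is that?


Halving sequence: 369343 -> 184671 -> 92335 -> 46167 -> 23083 -> 11541 -> 5770 -> 2885 -> 1442 -> 721 -> 360 -> 180 -> 90 -> 45 -> 22 -> 11 -> 5 -> 2 -> 1
Number of halvings = 18
Max comparisons = 18 + 1 = 19


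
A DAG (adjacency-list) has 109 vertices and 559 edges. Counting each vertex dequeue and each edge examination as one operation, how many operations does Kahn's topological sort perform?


V = 109 (vertex processing)
E = 559 (edge processing)
V + E = 109 + 559 = 668


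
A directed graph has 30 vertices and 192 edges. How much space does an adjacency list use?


Adjacency list: one list head per vertex + one entry per edge
Vertex heads: 30
Edge entries: 192
Total = 30 + 192 = 222


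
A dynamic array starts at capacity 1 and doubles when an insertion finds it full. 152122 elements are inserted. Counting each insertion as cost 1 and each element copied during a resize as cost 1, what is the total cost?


n = 152122
Insertion costs: 152122
Resizes copy 1, 2, 4, ... up to the largest power of 2 that is <= n-1 = 152121, i.e. 131072.
Copy costs = 1 + 2 + 4 + 8 + 16 + 32 + 64 + 128 + 256 + 512 + 1024 + 2048 + 4096 + 8192 + 16384 + 32768 + 65536 + 131072 = 262143
Total = 152122 + 262143 = 414265


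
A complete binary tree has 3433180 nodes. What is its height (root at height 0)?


In a complete binary tree, level k holds nodes 2^k .. 2^(k+1)-1 (1-indexed).
Height = floor(log2(n)) = floor(log2(3433180)) = 21
Check: 2^21 = 2097152 <= 3433180 < 4194304 = 2^22


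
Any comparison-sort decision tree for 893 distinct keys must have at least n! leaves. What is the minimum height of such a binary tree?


A binary decision tree of height h has at most 2^h leaves and needs at least n! of them, so h >= ceil(log2(n!)).
893! is far too large to multiply out, so use Stirling's series:
  ln(n!) ~ n ln n - n + (1/2) ln(2 pi n) + 1/(12n)  (error below 1/(360 n^3), negligible here)
  ln(893) = 6.7945866
  n ln n = 893 * 6.7945866 = 6067.5658
  (1/2) ln(2 pi * 893) = (1/2) ln(5610.8845) = 4.3162
  1/(12*893) = 0.0001
  ln(893!) ~ 6067.5658 - 893 + 4.3162 + 0.0001 = 5178.8821
Convert to base 2: log2(893!) = 5178.8821 / ln 2 = 5178.8821 / 0.69314718 = 7471.5475
ceil(7471.5475) = 7472


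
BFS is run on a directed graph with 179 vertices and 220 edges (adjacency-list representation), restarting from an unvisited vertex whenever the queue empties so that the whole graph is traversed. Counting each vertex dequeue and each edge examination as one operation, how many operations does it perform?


A full BFS traversal dequeues each vertex exactly once and examines each directed edge exactly once.
V = 179 (vertex processing cost)
E = 220 (edge examination cost)
Total operations proportional to V + E = 179 + 220 = 399


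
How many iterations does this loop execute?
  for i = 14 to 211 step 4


The loop variable i takes values starting at 14 and increments by 4 each iteration.
Sequence: i = 14, 18, 22, 26, 30, 34, 38, 42, 46, ...
The upper bound 211 is inclusive, so the count is floor((last - first) / step) + 1:
floor((211 - 14) / 4) + 1 = floor(197/4) + 1 = 49 + 1 = 50


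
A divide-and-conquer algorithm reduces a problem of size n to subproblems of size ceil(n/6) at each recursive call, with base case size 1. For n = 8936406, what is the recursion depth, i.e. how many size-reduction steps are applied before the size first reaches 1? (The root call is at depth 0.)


Each step divides the size by 6 (rounding up); after k steps the size is ceil(n/6^k), which equals 1 exactly when 6^k >= n.
So the depth is the smallest k with 6^k >= 8936406, i.e. ceil(log_6(8936406)).
6^8 = 1679616 < 8936406 <= 10077696 = 6^9
Recursion depth = 9


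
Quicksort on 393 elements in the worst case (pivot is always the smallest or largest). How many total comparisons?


In the worst case, each partition step picks the worst pivot:
  Partition 1: 392 comparisons (n-1 elements to compare)
  Partition 2: 391 comparisons
  Partition 3: 390 comparisons
  Partition 4: 389 comparisons
  Partition 5: 388 comparisons
  ...
  Last partition: 0 comparisons
Total = (n-1) + (n-2) + ... + 1 + 0 = n*(n-1)/2
= 393*392/2 = 77028


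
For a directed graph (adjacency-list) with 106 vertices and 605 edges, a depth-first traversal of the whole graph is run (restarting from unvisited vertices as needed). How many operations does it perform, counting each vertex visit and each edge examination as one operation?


A full DFS traversal visits each vertex once and examines each edge once.
V = 106
E = 605
Sum = 106 + 605 = 711


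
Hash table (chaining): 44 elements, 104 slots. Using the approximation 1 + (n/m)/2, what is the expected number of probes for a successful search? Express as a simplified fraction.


Computing expected probes:
alpha = 44/104
= 1 + alpha/2
= 1 + 44/(2*104)
= (2*104 + 44) / (2*104)
= 252/208 = 63/52


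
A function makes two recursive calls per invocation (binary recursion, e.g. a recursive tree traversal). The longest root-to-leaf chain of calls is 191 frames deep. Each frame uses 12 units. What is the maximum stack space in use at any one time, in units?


Binary recursion: the two calls run one after the other, so only one root-to-leaf chain of frames is on the stack at a time.
Maximum depth (longest chain) = 191 frames
Each frame = 12 units
Max stack space = 191 * 12 = 2292


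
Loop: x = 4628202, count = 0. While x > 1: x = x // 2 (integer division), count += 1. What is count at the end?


The variable x halves each step:
x = 4628202 -> 2314101 -> 1157050 -> 578525 -> 289262 -> 144631 -> 72315 -> 36157 -> 18078 -> 9039 -> 4519 -> 2259 -> 1129 -> 564 -> 282 -> 141 -> 70 -> 35 -> 17 -> 8 -> 4 -> 2 -> 1
Number of halvings = floor(log2(4628202)) = 22


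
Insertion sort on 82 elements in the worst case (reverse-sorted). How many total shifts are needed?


In the worst case (reverse-sorted), each element shifts past all previous:
  Element 1: 1 shifts
  Element 2: 2 shifts
  Element 3: 3 shifts
  Element 4: 4 shifts
  Element 5: 5 shifts
  ...
  Element 81: 81 shifts
Total = 1 + 2 + ... + 81
= 82*(82-1)/2 = 3321


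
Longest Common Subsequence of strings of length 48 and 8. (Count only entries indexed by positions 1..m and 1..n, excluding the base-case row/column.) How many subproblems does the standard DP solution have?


DP table indexed by positions in both strings.
First string: 48 positions
Second string: 8 positions
Total = 48 * 8 = 384


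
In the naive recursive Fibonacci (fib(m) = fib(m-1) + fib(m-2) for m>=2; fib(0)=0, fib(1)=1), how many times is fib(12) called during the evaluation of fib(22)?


Let N(m) = number of times fib(m) is called while evaluating fib(22).
N(22) = 1 (the initial call).
N(21) = 1 (only fib(22) calls it).
For 1 <= m <= 20: fib(m) is called by fib(m+1) and fib(m+2), so
  N(m) = N(m+1) + N(m+2).
fib(0) is called only by fib(2), so N(0) = N(2).
Walk down from m=22:
  N(22)=1, N(21)=1, N(20)=2, N(19)=3, N(18)=5, N(17)=8, N(16)=13, N(15)=21, N(14)=34, N(13)=55, N(12)=89
N(12) = 89


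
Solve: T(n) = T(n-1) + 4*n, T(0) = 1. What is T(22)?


Expanding the recurrence:
T(22) = T(21) + 4*22
       = T(20) + 4*21 + 4*22
       ...
       = T(0) + 4*(1 + 2 + ... + 22)
       = 1 + 4 * 22*23/2
       = 1 + 4 * 253
       = 1 + 1012 = 1013


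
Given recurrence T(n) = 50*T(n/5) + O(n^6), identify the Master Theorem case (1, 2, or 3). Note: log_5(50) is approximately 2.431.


Master Theorem parameters: a=50, b=5, c=6
log_b(a) = 2.431
Compare b^c with a: 5^6 = 15625 > 50, so c > log_b(a).
Comparing c=6 vs log_b(a)=2.431:
6 > 2.431 => Case 3
Result: T(n) = O(n^6)
Master Theorem case = 3


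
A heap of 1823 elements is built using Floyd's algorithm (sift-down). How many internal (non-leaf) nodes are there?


Leaf nodes occupy roughly half the array.
Sift-down is called for each internal node, starting from the last one.
Internal nodes = floor(n/2) = floor(1823/2) = 911


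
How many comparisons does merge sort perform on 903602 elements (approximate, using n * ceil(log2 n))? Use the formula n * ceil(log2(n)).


Recursion depth: ceil(log2(903602)) = 20
Each recursion level merges n = 903602 elements
Total = 903602 * 20 = 18072040


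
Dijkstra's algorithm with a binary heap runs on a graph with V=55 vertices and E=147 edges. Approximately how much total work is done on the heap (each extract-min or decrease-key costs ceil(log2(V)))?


Dijkstra with a binary heap: each vertex is extracted once, each edge may relax once.
Each heap operation costs O(log V).
V + E = 55 + 147 = 202
ceil(log2(55)) = 6 (since 2^5 = 32 < 55 <= 64 = 2^6)
Total heap work = (V+E) * ceil(log2(V)) = 202 * 6 = 1212


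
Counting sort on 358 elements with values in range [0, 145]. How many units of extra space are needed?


Output array size: 358 (to store sorted result)
Count array size: 146 (one slot per possible value, range 0 to 145)
Total extra space = 358 + 146 = 504


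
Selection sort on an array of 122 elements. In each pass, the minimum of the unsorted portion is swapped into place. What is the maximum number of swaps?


Selection sort performs one swap per pass:
  Pass 1: find min in positions 0 to 121, swap with position 0
  Pass 2: find min in positions 1 to 121, swap with position 1
  Pass 3: find min in positions 2 to 121, swap with position 2
  Pass 4: find min in positions 3 to 121, swap with position 3
  Pass 5: find min in positions 4 to 121, swap with position 4
  ... (116 more passes)
Total passes (and swaps) = n - 1 = 122 - 1 = 121


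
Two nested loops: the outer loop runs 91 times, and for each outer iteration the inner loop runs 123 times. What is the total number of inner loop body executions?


Outer loop: 91 iterations
Inner loop: 123 iterations per outer iteration
Total = 91 * 123 = 11193


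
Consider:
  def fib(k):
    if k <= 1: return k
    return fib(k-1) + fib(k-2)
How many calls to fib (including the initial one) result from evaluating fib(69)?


Let C(m) = total calls to evaluate fib(m). Then C(0)=C(1)=1, and
C(m) = 1 + C(m-1) + C(m-2) for m >= 2.
Build the table (each entry = 1 + previous two):
  C(0) = 1
  C(1) = 1
  C(2) = 1 + 1 + 1 = 3
  C(3) = 1 + 3 + 1 = 5
  C(4) = 1 + 5 + 3 = 9
  C(5) = 1 + 9 + 5 = 15
  C(6) = 1 + 15 + 9 = 25
  C(7) = 1 + 25 + 15 = 41
  C(8) = 1 + 41 + 25 = 67
  C(9) = 1 + 67 + 41 = 109
  C(10) = 1 + 109 + 67 = 177
  C(11) = 1 + 177 + 109 = 287
  C(12) = 1 + 287 + 177 = 465
  C(13) = 1 + 465 + 287 = 753
  C(14) = 1 + 753 + 465 = 1219
  C(15) = 1 + 1219 + 753 = 1973
  C(16) = 1 + 1973 + 1219 = 3193
  C(17) = 1 + 3193 + 1973 = 5167
  C(18) = 1 + 5167 + 3193 = 8361
  C(19) = 1 + 8361 + 5167 = 13529
  C(20) = 1 + 13529 + 8361 = 21891
  C(21) = 1 + 21891 + 13529 = 35421
  C(22) = 1 + 35421 + 21891 = 57313
  C(23) = 1 + 57313 + 35421 = 92735
  C(24) = 1 + 92735 + 57313 = 150049
  C(25) = 1 + 150049 + 92735 = 242785
  C(26) = 1 + 242785 + 150049 = 392835
  C(27) = 1 + 392835 + 242785 = 635621
  C(28) = 1 + 635621 + 392835 = 1028457
  C(29) = 1 + 1028457 + 635621 = 1664079
  C(30) = 1 + 1664079 + 1028457 = 2692537
  C(31) = 1 + 2692537 + 1664079 = 4356617
  C(32) = 1 + 4356617 + 2692537 = 7049155
  C(33) = 1 + 7049155 + 4356617 = 11405773
  C(34) = 1 + 11405773 + 7049155 = 18454929
  C(35) = 1 + 18454929 + 11405773 = 29860703
  C(36) = 1 + 29860703 + 18454929 = 48315633
  C(37) = 1 + 48315633 + 29860703 = 78176337
  C(38) = 1 + 78176337 + 48315633 = 126491971
  C(39) = 1 + 126491971 + 78176337 = 204668309
  C(40) = 1 + 204668309 + 126491971 = 331160281
  C(41) = 1 + 331160281 + 204668309 = 535828591
  C(42) = 1 + 535828591 + 331160281 = 866988873
  C(43) = 1 + 866988873 + 535828591 = 1402817465
  C(44) = 1 + 1402817465 + 866988873 = 2269806339
  C(45) = 1 + 2269806339 + 1402817465 = 3672623805
  C(46) = 1 + 3672623805 + 2269806339 = 5942430145
  C(47) = 1 + 5942430145 + 3672623805 = 9615053951
  C(48) = 1 + 9615053951 + 5942430145 = 15557484097
  C(49) = 1 + 15557484097 + 9615053951 = 25172538049
  C(50) = 1 + 25172538049 + 15557484097 = 40730022147
  C(51) = 1 + 40730022147 + 25172538049 = 65902560197
  C(52) = 1 + 65902560197 + 40730022147 = 106632582345
  C(53) = 1 + 106632582345 + 65902560197 = 172535142543
  C(54) = 1 + 172535142543 + 106632582345 = 279167724889
  C(55) = 1 + 279167724889 + 172535142543 = 451702867433
  C(56) = 1 + 451702867433 + 279167724889 = 730870592323
  C(57) = 1 + 730870592323 + 451702867433 = 1182573459757
  C(58) = 1 + 1182573459757 + 730870592323 = 1913444052081
  C(59) = 1 + 1913444052081 + 1182573459757 = 3096017511839
  C(60) = 1 + 3096017511839 + 1913444052081 = 5009461563921
  C(61) = 1 + 5009461563921 + 3096017511839 = 8105479075761
  C(62) = 1 + 8105479075761 + 5009461563921 = 13114940639683
  C(63) = 1 + 13114940639683 + 8105479075761 = 21220419715445
  C(64) = 1 + 21220419715445 + 13114940639683 = 34335360355129
  C(65) = 1 + 34335360355129 + 21220419715445 = 55555780070575
  C(66) = 1 + 55555780070575 + 34335360355129 = 89891140425705
  C(67) = 1 + 89891140425705 + 55555780070575 = 145446920496281
  C(68) = 1 + 145446920496281 + 89891140425705 = 235338060921987
  C(69) = 1 + 235338060921987 + 145446920496281 = 380784981418269
Total calls for fib(69) = 380784981418269
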